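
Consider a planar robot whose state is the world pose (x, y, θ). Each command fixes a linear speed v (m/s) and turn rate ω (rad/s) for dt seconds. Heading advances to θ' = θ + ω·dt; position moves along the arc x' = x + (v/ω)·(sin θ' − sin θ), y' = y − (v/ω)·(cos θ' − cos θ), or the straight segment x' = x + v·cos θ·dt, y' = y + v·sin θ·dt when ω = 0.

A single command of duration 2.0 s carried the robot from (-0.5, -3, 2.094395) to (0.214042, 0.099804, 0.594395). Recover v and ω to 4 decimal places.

v = 1.7500, ω = -0.7500

Δθ = 0.594395 − 2.094395 = -1.500000
ω = Δθ/dt = -1.500000/2.0 = -0.7500
R = −Δy/(cos θ' − cos θ) = -2.3333
v = R·ω = -2.3333·-0.7500 = 1.7500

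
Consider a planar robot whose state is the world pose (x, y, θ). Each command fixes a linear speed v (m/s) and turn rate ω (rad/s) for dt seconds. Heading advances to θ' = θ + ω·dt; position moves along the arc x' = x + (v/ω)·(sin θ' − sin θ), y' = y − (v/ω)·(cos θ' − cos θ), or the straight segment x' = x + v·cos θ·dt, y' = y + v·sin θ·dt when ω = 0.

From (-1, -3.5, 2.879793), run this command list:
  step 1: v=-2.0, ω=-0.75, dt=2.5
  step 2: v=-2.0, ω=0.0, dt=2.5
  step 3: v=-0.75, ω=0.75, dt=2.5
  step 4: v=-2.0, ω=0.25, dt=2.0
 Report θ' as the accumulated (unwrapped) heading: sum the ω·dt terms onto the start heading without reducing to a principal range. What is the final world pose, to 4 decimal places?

(2.4227, -13.2750, 3.3798)

step 1: θ'=1.0048 (R=2.6667) → pose (0.5606, -7.5058, 1.0048)
step 2: θ'=1.0048 (straight) → pose (-2.1207, -11.7261, 1.0048)
step 3: θ'=2.8798 (R=-1.0000) → pose (-1.5355, -13.2283, 2.8798)
step 4: θ'=3.3798 (R=-8.0000) → pose (2.4227, -13.2750, 3.3798)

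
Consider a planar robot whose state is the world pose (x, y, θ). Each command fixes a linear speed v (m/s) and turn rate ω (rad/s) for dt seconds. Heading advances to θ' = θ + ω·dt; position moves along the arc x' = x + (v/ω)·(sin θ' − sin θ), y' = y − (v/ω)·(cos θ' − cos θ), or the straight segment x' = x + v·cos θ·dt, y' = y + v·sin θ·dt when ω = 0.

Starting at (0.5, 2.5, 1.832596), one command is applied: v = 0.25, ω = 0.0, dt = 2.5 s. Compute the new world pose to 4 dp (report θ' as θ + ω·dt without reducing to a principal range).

(0.3382, 3.1037, 1.8326)

θ' = 1.8326 + 0.0·2.5 = 1.8326
ω = 0 → straight: x' = 0.5 + 0.25·cos(1.8326)·2.5 = 0.3382
y' = 2.5 + 0.25·sin(1.8326)·2.5 = 3.1037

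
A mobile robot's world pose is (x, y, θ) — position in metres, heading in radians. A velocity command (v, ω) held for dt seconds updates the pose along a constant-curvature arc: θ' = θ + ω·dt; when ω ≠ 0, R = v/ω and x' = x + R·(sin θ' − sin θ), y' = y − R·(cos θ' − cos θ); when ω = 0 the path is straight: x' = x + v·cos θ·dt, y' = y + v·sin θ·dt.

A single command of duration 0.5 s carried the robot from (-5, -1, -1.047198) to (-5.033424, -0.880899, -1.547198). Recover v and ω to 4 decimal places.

Δθ = -1.547198 − -1.047198 = -0.500000
ω = Δθ/dt = -0.500000/0.5 = -1.0000
R = −Δy/(cos θ' − cos θ) = 0.2500
v = R·ω = 0.2500·-1.0000 = -0.2500

v = -0.2500, ω = -1.0000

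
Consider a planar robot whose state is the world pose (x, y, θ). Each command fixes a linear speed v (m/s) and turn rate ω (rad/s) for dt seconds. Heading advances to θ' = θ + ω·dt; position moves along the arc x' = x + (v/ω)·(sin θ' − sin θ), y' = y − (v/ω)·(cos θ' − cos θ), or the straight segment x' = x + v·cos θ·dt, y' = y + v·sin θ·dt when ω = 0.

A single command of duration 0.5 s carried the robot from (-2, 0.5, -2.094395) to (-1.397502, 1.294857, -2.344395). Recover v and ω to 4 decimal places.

Δθ = -2.344395 − -2.094395 = -0.250000
ω = Δθ/dt = -0.250000/0.5 = -0.5000
R = −Δy/(cos θ' − cos θ) = 4.0000
v = R·ω = 4.0000·-0.5000 = -2.0000

v = -2.0000, ω = -0.5000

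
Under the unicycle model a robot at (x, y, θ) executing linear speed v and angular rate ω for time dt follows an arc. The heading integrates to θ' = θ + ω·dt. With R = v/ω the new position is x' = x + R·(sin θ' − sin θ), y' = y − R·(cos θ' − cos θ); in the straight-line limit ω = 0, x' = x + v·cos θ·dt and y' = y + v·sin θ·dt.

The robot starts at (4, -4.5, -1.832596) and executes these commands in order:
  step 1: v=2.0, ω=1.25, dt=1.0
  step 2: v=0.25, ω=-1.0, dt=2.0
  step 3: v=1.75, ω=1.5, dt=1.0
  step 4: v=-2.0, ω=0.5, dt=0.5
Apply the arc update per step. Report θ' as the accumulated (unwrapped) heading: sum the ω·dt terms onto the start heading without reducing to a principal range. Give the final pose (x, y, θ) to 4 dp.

(3.6746, -7.3915, -0.8326)

step 1: θ'=-0.5826 (R=1.6000) → pose (4.6652, -6.2502, -0.5826)
step 2: θ'=-2.5826 (R=-0.2500) → pose (4.6602, -6.6709, -2.5826)
step 3: θ'=-1.0826 (R=1.1667) → pose (4.2486, -8.2072, -1.0826)
step 4: θ'=-0.8326 (R=-4.0000) → pose (3.6746, -7.3915, -0.8326)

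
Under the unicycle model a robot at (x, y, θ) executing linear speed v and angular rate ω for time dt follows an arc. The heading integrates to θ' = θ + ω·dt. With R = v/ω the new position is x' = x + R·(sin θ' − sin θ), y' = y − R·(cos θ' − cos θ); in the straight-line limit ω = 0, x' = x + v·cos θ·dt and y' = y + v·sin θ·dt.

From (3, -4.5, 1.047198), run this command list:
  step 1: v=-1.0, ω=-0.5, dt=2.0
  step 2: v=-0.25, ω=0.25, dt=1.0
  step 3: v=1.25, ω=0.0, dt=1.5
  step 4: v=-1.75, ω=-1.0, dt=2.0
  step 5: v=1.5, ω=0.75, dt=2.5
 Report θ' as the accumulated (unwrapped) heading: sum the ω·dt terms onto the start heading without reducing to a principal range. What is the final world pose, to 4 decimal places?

(2.9875, -5.3215, 0.1722)

step 1: θ'=0.0472 (R=2.0000) → pose (1.3623, -5.4978, 0.0472)
step 2: θ'=0.2972 (R=-1.0000) → pose (1.1166, -5.5405, 0.2972)
step 3: θ'=0.2972 (straight) → pose (2.9094, -4.9914, 0.2972)
step 4: θ'=-1.7028 (R=1.7500) → pose (0.6622, -3.0878, -1.7028)
step 5: θ'=0.1722 (R=2.0000) → pose (2.9875, -5.3215, 0.1722)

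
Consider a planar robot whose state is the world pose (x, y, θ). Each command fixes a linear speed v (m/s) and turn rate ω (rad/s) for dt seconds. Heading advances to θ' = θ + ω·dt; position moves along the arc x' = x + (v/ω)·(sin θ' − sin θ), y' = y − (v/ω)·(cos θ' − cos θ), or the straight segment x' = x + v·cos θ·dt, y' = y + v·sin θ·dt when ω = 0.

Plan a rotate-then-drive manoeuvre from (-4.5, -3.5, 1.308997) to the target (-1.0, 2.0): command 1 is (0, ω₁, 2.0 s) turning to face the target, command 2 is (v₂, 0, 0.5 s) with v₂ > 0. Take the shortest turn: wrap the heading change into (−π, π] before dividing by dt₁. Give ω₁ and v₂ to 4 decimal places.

ω₁ = -0.1525, v₂ = 13.0384

heading to target = atan2(2−-3.5, -1−-4.5) = 1.0041
Δθ = wrap(1.0041 − 1.3090) = -0.3049; ω₁ = Δθ/dt₁ = -0.1525
distance = √((-1−-4.5)² + (2−-3.5)²) = 6.5192; v₂ = distance/dt₂ = 13.0384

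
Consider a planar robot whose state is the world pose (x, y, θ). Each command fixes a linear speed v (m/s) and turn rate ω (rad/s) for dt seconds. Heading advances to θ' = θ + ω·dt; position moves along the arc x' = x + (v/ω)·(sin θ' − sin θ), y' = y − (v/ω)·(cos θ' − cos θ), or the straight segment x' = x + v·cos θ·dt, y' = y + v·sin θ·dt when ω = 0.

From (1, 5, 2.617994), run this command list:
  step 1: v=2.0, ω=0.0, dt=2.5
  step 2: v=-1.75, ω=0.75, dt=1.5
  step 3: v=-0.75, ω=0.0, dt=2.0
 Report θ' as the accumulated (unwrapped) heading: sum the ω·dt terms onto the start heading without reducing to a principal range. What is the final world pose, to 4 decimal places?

(0.3936, 8.4455, 3.7430)

step 1: θ'=2.6180 (straight) → pose (-3.3301, 7.5000, 2.6180)
step 2: θ'=3.7430 (R=-2.3333) → pose (-0.8433, 7.5968, 3.7430)
step 3: θ'=3.7430 (straight) → pose (0.3936, 8.4455, 3.7430)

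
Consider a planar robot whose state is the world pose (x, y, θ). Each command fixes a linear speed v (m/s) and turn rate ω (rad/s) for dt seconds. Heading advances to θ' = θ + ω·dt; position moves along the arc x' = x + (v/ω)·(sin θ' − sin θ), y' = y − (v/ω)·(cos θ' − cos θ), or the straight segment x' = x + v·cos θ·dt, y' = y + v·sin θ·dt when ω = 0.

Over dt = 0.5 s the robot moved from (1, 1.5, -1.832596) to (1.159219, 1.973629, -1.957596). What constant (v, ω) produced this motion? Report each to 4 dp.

v = -1.0000, ω = -0.2500

Δθ = -1.957596 − -1.832596 = -0.125000
ω = Δθ/dt = -0.125000/0.5 = -0.2500
R = −Δy/(cos θ' − cos θ) = 4.0000
v = R·ω = 4.0000·-0.2500 = -1.0000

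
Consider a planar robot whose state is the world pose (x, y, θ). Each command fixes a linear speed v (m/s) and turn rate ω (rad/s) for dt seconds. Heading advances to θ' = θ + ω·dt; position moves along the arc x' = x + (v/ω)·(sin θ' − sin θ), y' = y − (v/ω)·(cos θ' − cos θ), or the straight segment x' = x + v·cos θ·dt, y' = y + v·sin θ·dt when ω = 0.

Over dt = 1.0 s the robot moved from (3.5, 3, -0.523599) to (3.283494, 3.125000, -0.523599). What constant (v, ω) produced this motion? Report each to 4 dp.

Δθ = -0.523599 − -0.523599 = 0.000000
ω = Δθ/dt = 0.000000/1.0 = 0.0000
ω = 0 → v = (Δx·cos θ + Δy·sin θ)/dt = -0.2500

v = -0.2500, ω = 0.0000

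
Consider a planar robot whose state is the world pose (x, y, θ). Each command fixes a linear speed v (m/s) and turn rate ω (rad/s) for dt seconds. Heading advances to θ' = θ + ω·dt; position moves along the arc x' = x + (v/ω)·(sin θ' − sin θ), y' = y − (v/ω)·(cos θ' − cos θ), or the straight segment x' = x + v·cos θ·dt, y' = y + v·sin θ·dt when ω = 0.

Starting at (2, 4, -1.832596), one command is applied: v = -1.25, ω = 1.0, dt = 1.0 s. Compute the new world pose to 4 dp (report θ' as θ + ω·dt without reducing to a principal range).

θ' = -1.8326 + 1.0·1.0 = -0.8326
R = v/ω = -1.25/1.0 = -1.2500
x' = 2 + -1.2500·(sin -0.8326 − sin -1.8326) = 1.7172
y' = 4 − -1.2500·(cos -0.8326 − cos -1.8326) = 5.1647

(1.7172, 5.1647, -0.8326)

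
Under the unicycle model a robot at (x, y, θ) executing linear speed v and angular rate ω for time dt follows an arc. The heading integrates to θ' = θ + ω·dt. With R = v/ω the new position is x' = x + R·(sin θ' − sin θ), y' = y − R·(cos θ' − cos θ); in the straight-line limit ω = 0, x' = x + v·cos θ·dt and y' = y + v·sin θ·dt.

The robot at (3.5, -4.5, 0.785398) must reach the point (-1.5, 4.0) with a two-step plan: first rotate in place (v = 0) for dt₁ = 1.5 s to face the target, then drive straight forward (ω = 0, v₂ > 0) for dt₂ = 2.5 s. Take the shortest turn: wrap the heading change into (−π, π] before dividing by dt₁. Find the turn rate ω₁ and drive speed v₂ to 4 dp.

ω₁ = 0.8781, v₂ = 3.9446

heading to target = atan2(4−-4.5, -1.5−3.5) = 2.1025
Δθ = wrap(2.1025 − 0.7854) = 1.3171; ω₁ = Δθ/dt₁ = 0.8781
distance = √((-1.5−3.5)² + (4−-4.5)²) = 9.8615; v₂ = distance/dt₂ = 3.9446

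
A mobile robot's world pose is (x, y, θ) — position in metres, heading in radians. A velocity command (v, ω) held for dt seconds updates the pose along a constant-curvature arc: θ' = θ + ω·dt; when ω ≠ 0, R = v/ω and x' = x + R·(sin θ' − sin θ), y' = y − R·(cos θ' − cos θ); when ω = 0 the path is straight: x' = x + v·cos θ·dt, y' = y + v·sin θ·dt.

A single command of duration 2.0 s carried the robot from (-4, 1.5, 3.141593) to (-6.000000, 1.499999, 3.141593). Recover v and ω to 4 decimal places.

Δθ = 3.141593 − 3.141593 = 0.000000
ω = Δθ/dt = 0.000000/2.0 = 0.0000
ω = 0 → v = (Δx·cos θ + Δy·sin θ)/dt = 1.0000

v = 1.0000, ω = 0.0000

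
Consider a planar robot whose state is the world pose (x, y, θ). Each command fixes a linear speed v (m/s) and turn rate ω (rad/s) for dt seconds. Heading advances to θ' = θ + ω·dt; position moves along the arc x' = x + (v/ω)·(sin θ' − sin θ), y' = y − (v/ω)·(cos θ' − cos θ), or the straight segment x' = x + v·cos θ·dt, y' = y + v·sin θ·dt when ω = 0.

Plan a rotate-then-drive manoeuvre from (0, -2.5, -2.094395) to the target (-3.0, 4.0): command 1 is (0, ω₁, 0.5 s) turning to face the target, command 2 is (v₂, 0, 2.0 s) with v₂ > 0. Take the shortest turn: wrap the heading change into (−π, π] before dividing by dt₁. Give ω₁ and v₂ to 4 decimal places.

ω₁ = -4.3712, v₂ = 3.5795

heading to target = atan2(4−-2.5, -3−0) = 2.0032
Δθ = wrap(2.0032 − -2.0944) = -2.1856; ω₁ = Δθ/dt₁ = -4.3712
distance = √((-3−0)² + (4−-2.5)²) = 7.1589; v₂ = distance/dt₂ = 3.5795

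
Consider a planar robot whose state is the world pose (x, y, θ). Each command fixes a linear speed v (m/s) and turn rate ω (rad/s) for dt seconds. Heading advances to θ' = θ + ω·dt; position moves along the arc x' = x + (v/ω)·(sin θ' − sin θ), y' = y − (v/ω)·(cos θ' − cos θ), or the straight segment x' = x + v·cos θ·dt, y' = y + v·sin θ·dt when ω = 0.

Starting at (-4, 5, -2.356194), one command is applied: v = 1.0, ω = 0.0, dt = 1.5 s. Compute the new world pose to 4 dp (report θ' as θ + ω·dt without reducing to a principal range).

(-5.0607, 3.9393, -2.3562)

θ' = -2.3562 + 0.0·1.5 = -2.3562
ω = 0 → straight: x' = -4 + 1.0·cos(-2.3562)·1.5 = -5.0607
y' = 5 + 1.0·sin(-2.3562)·1.5 = 3.9393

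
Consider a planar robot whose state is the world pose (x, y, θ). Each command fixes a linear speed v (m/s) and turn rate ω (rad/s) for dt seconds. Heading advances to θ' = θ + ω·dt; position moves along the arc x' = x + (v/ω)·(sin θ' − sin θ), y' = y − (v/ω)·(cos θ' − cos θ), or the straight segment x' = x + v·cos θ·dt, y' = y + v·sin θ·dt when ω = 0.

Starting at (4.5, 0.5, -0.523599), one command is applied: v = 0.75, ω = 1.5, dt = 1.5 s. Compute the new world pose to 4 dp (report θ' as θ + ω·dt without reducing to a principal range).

θ' = -0.5236 + 1.5·1.5 = 1.7264
R = v/ω = 0.75/1.5 = 0.5000
x' = 4.5 + 0.5000·(sin 1.7264 − sin -0.5236) = 5.2440
y' = 0.5 − 0.5000·(cos 1.7264 − cos -0.5236) = 1.0105

(5.2440, 1.0105, 1.7264)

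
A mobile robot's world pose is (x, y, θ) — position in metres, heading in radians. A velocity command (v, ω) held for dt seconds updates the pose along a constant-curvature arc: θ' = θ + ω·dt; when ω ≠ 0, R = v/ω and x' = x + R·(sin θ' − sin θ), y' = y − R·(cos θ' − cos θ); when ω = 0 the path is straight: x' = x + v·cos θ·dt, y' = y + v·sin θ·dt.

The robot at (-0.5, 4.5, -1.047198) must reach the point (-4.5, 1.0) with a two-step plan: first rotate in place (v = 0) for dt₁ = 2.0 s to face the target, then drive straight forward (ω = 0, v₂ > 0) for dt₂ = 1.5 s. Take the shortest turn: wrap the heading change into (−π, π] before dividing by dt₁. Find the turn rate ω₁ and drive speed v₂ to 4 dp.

ω₁ = -0.6878, v₂ = 3.5434

heading to target = atan2(1−4.5, -4.5−-0.5) = -2.4228
Δθ = wrap(-2.4228 − -1.0472) = -1.3756; ω₁ = Δθ/dt₁ = -0.6878
distance = √((-4.5−-0.5)² + (1−4.5)²) = 5.3151; v₂ = distance/dt₂ = 3.5434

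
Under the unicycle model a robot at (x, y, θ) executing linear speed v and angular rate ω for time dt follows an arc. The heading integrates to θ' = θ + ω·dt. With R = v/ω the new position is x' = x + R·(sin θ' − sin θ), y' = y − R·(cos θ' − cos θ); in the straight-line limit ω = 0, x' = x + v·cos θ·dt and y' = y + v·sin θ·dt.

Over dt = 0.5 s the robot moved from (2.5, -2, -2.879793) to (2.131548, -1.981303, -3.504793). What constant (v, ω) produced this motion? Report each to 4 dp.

Δθ = -3.504793 − -2.879793 = -0.625000
ω = Δθ/dt = -0.625000/0.5 = -1.2500
R = Δx/(sin θ' − sin θ) = -0.6000
v = R·ω = -0.6000·-1.2500 = 0.7500

v = 0.7500, ω = -1.2500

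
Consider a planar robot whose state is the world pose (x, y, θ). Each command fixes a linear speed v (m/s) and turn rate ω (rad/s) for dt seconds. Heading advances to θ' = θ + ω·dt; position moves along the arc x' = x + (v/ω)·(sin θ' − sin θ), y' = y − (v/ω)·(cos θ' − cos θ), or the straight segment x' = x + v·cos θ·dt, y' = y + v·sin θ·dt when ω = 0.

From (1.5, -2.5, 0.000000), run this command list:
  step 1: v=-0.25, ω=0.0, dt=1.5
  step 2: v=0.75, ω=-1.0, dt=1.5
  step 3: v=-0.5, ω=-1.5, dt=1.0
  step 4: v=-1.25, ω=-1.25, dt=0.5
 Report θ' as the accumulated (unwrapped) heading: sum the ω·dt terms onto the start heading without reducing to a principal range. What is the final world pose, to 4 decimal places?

step 1: θ'=0.0000 (straight) → pose (1.1250, -2.5000, 0.0000)
step 2: θ'=-1.5000 (R=-0.7500) → pose (1.8731, -3.1969, -1.5000)
step 3: θ'=-3.0000 (R=0.3333) → pose (2.1586, -2.8434, -3.0000)
step 4: θ'=-3.6250 (R=1.0000) → pose (2.7645, -2.9479, -3.6250)

(2.7645, -2.9479, -3.6250)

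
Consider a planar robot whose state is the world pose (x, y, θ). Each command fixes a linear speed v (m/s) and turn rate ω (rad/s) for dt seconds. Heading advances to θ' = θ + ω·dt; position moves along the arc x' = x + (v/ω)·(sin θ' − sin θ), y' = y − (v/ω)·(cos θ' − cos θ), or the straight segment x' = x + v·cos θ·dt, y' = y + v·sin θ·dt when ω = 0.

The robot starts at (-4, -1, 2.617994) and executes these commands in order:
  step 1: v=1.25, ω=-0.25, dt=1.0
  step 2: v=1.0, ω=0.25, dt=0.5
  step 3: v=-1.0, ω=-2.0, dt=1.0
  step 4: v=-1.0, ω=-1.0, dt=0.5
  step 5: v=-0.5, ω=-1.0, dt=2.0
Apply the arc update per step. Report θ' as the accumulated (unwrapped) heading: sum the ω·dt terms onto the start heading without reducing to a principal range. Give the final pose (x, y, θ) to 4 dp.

(-6.3675, -0.1675, -2.0070)

step 1: θ'=2.3680 (R=-5.0000) → pose (-4.9936, -0.2469, 2.3680)
step 2: θ'=2.4930 (R=4.0000) → pose (-5.3721, 0.0792, 2.4930)
step 3: θ'=0.4930 (R=0.5000) → pose (-5.4376, -0.7597, 0.4930)
step 4: θ'=-0.0070 (R=1.0000) → pose (-5.9178, -0.8787, -0.0070)
step 5: θ'=-2.0070 (R=0.5000) → pose (-6.3675, -0.1675, -2.0070)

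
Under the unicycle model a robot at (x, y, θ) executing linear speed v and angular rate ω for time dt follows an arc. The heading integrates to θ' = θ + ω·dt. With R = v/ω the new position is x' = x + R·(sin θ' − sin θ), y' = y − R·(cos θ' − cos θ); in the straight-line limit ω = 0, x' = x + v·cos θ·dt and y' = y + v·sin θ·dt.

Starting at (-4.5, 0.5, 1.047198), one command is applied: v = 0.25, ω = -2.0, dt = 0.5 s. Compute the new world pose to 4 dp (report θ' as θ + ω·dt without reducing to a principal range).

θ' = 1.0472 + -2.0·0.5 = 0.0472
R = v/ω = 0.25/-2.0 = -0.1250
x' = -4.5 + -0.1250·(sin 0.0472 − sin 1.0472) = -4.3976
y' = 0.5 − -0.1250·(cos 0.0472 − cos 1.0472) = 0.5624

(-4.3976, 0.5624, 0.0472)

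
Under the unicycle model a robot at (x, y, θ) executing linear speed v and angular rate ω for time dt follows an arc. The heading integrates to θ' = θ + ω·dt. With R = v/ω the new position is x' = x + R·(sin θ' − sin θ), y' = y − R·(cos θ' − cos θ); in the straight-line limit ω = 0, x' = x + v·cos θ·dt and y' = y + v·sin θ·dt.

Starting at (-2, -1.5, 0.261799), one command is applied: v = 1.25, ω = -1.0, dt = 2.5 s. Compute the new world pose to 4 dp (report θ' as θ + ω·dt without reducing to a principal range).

θ' = 0.2618 + -1.0·2.5 = -2.2382
R = v/ω = 1.25/-1.0 = -1.2500
x' = -2 + -1.2500·(sin -2.2382 − sin 0.2618) = -0.6947
y' = -1.5 − -1.2500·(cos -2.2382 − cos 0.2618) = -3.4811

(-0.6947, -3.4811, -2.2382)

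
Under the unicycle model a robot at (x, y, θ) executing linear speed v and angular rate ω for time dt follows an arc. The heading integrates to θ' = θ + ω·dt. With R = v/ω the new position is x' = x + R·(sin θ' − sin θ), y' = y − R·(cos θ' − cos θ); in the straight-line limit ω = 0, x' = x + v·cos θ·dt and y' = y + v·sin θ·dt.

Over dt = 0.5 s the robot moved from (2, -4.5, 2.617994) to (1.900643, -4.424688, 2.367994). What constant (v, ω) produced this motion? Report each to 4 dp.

v = 0.2500, ω = -0.5000

Δθ = 2.367994 − 2.617994 = -0.250000
ω = Δθ/dt = -0.250000/0.5 = -0.5000
R = Δx/(sin θ' − sin θ) = -0.5000
v = R·ω = -0.5000·-0.5000 = 0.2500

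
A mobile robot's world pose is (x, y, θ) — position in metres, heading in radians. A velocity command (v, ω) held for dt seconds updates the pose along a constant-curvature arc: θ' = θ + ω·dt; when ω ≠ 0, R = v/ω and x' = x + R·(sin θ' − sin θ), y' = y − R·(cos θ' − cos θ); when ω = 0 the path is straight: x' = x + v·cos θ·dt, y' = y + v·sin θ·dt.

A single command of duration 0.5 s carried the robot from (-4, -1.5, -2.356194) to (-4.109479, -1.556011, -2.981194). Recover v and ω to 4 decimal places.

Δθ = -2.981194 − -2.356194 = -0.625000
ω = Δθ/dt = -0.625000/0.5 = -1.2500
R = Δx/(sin θ' − sin θ) = -0.2000
v = R·ω = -0.2000·-1.2500 = 0.2500

v = 0.2500, ω = -1.2500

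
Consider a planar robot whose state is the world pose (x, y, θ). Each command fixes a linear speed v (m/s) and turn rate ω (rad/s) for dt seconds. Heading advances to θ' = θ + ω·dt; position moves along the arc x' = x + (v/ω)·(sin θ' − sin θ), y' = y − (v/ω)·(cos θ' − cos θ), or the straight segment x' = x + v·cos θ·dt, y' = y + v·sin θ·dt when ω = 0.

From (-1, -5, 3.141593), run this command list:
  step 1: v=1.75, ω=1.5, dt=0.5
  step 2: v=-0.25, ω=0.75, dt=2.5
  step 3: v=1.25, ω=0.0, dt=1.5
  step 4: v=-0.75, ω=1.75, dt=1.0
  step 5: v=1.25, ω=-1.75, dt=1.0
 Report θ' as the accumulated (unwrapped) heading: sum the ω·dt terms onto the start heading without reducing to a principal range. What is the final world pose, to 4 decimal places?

(0.1832, -5.5515, 5.7666)

step 1: θ'=3.8916 (R=1.1667) → pose (-1.7952, -5.3130, 3.8916)
step 2: θ'=5.7666 (R=-0.3333) → pose (-1.8578, -4.7793, 5.7666)
step 3: θ'=5.7666 (straight) → pose (-0.2275, -5.7054, 5.7666)
step 4: θ'=7.5166 (R=-0.4286) → pose (-0.8436, -5.9362, 7.5166)
step 5: θ'=5.7666 (R=-0.7143) → pose (0.1832, -5.5515, 5.7666)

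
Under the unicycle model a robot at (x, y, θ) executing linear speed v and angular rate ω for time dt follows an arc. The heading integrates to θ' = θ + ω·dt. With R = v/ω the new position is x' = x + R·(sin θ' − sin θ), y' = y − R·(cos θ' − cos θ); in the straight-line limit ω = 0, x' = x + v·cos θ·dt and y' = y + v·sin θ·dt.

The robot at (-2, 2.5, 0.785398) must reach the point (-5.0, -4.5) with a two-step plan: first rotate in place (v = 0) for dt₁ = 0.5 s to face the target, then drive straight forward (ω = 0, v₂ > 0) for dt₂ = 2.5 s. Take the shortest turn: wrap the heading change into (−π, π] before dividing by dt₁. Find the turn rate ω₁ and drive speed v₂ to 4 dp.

heading to target = atan2(-4.5−2.5, -5−-2) = -1.9757
Δθ = wrap(-1.9757 − 0.7854) = -2.7611; ω₁ = Δθ/dt₁ = -5.5222
distance = √((-5−-2)² + (-4.5−2.5)²) = 7.6158; v₂ = distance/dt₂ = 3.0463

ω₁ = -5.5222, v₂ = 3.0463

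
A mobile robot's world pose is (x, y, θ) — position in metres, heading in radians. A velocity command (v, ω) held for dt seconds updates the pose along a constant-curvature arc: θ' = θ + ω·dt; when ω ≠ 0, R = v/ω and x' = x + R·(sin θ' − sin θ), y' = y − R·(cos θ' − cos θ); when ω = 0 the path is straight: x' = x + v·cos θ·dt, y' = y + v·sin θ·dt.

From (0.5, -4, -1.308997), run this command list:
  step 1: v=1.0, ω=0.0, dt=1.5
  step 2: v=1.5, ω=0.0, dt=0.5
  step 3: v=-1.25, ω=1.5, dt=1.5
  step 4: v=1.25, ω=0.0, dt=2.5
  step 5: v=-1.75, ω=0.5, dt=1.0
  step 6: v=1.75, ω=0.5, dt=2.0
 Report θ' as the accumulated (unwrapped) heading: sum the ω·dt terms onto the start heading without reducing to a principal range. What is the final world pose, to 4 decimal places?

step 1: θ'=-1.3090 (straight) → pose (0.8882, -5.4489, -1.3090)
step 2: θ'=-1.3090 (straight) → pose (1.0823, -6.1733, -1.3090)
step 3: θ'=0.9410 (R=-0.8333) → pose (-0.3961, -5.8982, 0.9410)
step 4: θ'=0.9410 (straight) → pose (1.4445, -3.3727, 0.9410)
step 5: θ'=1.4410 (R=-3.5000) → pose (0.8025, -4.9812, 1.4410)
step 6: θ'=2.4410 (R=3.5000) → pose (-0.4118, -1.8525, 2.4410)

(-0.4118, -1.8525, 2.4410)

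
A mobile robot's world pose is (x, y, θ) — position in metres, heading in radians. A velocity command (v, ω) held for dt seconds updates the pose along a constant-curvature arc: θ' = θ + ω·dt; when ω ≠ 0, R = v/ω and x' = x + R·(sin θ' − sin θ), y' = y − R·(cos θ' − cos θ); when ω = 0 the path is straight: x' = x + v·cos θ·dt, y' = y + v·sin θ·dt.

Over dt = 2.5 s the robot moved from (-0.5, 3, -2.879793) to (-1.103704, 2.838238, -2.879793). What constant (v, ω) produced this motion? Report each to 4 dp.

v = 0.2500, ω = 0.0000

Δθ = -2.879793 − -2.879793 = 0.000000
ω = Δθ/dt = 0.000000/2.5 = 0.0000
ω = 0 → v = (Δx·cos θ + Δy·sin θ)/dt = 0.2500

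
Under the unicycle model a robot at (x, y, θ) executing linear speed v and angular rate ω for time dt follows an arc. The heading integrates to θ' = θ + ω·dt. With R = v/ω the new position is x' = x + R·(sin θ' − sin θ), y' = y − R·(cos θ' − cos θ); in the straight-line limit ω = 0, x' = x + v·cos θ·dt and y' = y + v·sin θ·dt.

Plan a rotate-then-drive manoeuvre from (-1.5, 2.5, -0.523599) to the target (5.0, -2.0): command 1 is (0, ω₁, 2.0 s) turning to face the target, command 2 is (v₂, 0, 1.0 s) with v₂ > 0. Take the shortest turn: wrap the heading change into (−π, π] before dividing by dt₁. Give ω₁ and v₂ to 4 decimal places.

ω₁ = -0.0410, v₂ = 7.9057

heading to target = atan2(-2−2.5, 5−-1.5) = -0.6055
Δθ = wrap(-0.6055 − -0.5236) = -0.0819; ω₁ = Δθ/dt₁ = -0.0410
distance = √((5−-1.5)² + (-2−2.5)²) = 7.9057; v₂ = distance/dt₂ = 7.9057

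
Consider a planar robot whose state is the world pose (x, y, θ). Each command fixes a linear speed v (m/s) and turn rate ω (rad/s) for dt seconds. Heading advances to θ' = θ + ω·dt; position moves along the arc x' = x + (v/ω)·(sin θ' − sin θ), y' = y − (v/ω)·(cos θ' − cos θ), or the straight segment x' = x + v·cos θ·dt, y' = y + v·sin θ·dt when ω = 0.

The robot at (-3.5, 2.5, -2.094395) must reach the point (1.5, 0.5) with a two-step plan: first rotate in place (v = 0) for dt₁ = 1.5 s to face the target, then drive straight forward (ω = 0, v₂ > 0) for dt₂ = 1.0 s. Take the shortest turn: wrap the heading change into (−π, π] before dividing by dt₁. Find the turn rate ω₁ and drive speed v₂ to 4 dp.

heading to target = atan2(0.5−2.5, 1.5−-3.5) = -0.3805
Δθ = wrap(-0.3805 − -2.0944) = 1.7139; ω₁ = Δθ/dt₁ = 1.1426
distance = √((1.5−-3.5)² + (0.5−2.5)²) = 5.3852; v₂ = distance/dt₂ = 5.3852

ω₁ = 1.1426, v₂ = 5.3852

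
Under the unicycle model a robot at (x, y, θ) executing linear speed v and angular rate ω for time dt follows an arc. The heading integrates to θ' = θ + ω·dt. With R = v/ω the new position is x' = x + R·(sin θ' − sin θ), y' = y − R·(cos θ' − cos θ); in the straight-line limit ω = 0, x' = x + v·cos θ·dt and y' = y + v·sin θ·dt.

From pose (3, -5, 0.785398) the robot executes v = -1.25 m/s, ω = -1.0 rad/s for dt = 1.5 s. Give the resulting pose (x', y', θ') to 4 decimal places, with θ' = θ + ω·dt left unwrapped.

(1.2970, -5.0603, -0.7146)

θ' = 0.7854 + -1.0·1.5 = -0.7146
R = v/ω = -1.25/-1.0 = 1.2500
x' = 3 + 1.2500·(sin -0.7146 − sin 0.7854) = 1.2970
y' = -5 − 1.2500·(cos -0.7146 − cos 0.7854) = -5.0603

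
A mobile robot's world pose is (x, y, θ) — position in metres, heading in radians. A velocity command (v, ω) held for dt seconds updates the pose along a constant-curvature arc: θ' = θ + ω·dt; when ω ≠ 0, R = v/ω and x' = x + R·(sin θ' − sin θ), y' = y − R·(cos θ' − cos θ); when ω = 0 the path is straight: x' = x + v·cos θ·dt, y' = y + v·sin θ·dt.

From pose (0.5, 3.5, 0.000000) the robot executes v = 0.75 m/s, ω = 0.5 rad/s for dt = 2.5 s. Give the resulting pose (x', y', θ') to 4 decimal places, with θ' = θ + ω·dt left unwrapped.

θ' = 0.0000 + 0.5·2.5 = 1.2500
R = v/ω = 0.75/0.5 = 1.5000
x' = 0.5 + 1.5000·(sin 1.2500 − sin 0.0000) = 1.9235
y' = 3.5 − 1.5000·(cos 1.2500 − cos 0.0000) = 4.5270

(1.9235, 4.5270, 1.2500)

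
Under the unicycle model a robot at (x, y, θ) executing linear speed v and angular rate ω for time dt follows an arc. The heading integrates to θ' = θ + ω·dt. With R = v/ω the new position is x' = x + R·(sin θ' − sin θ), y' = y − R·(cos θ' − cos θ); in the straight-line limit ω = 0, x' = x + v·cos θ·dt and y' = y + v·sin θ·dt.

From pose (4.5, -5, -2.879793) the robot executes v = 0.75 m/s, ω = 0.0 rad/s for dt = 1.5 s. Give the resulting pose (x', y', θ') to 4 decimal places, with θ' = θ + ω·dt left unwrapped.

(3.4133, -5.2912, -2.8798)

θ' = -2.8798 + 0.0·1.5 = -2.8798
ω = 0 → straight: x' = 4.5 + 0.75·cos(-2.8798)·1.5 = 3.4133
y' = -5 + 0.75·sin(-2.8798)·1.5 = -5.2912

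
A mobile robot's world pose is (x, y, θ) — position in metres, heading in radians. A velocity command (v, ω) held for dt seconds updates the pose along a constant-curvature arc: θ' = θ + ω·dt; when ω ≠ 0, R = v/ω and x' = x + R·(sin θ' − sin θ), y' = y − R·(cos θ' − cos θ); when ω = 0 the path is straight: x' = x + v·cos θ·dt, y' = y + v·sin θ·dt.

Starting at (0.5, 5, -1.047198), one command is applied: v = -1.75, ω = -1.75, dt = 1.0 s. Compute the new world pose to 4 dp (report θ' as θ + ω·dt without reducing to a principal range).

(1.0284, 6.4413, -2.7972)

θ' = -1.0472 + -1.75·1.0 = -2.7972
R = v/ω = -1.75/-1.75 = 1.0000
x' = 0.5 + 1.0000·(sin -2.7972 − sin -1.0472) = 1.0284
y' = 5 − 1.0000·(cos -2.7972 − cos -1.0472) = 6.4413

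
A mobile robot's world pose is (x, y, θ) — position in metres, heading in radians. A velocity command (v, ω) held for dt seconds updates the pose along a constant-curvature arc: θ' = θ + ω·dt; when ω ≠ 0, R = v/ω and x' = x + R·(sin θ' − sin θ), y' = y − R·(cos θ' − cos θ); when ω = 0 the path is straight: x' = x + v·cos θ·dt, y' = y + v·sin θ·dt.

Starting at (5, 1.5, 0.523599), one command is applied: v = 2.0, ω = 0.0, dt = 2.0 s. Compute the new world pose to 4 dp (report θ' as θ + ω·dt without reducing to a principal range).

(8.4641, 3.5000, 0.5236)

θ' = 0.5236 + 0.0·2.0 = 0.5236
ω = 0 → straight: x' = 5 + 2.0·cos(0.5236)·2.0 = 8.4641
y' = 1.5 + 2.0·sin(0.5236)·2.0 = 3.5000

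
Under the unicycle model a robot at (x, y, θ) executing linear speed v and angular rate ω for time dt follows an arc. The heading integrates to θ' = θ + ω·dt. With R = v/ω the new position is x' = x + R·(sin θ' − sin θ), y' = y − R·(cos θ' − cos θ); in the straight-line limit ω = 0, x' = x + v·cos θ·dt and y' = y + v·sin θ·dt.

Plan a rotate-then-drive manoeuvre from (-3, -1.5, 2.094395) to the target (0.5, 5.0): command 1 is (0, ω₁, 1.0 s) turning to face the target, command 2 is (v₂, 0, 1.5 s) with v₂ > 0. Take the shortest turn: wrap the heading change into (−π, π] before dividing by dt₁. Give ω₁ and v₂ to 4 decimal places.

heading to target = atan2(5−-1.5, 0.5−-3) = 1.0769
Δθ = wrap(1.0769 − 2.0944) = -1.0175; ω₁ = Δθ/dt₁ = -1.0175
distance = √((0.5−-3)² + (5−-1.5)²) = 7.3824; v₂ = distance/dt₂ = 4.9216

ω₁ = -1.0175, v₂ = 4.9216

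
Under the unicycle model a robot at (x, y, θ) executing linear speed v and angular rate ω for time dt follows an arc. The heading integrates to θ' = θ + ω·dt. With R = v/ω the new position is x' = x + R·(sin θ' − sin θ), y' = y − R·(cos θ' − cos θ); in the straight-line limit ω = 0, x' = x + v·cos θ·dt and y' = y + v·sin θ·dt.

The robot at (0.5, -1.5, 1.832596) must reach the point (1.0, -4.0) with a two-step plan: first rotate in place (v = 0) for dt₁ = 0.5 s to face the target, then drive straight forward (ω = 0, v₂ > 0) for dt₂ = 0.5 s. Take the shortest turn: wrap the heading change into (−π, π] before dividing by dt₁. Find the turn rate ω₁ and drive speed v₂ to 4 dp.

heading to target = atan2(-4−-1.5, 1−0.5) = -1.3734
Δθ = wrap(-1.3734 − 1.8326) = 3.0772; ω₁ = Δθ/dt₁ = 6.1544
distance = √((1−0.5)² + (-4−-1.5)²) = 2.5495; v₂ = distance/dt₂ = 5.0990

ω₁ = 6.1544, v₂ = 5.0990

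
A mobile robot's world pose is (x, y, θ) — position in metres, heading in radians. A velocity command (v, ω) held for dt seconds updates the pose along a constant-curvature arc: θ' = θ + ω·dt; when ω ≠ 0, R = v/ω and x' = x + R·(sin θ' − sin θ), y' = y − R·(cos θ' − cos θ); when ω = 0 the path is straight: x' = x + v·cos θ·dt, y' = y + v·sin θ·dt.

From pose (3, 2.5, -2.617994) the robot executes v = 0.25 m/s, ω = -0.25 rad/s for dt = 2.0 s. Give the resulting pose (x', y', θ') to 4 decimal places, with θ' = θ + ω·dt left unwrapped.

(2.5236, 2.3663, -3.1180)

θ' = -2.6180 + -0.25·2.0 = -3.1180
R = v/ω = 0.25/-0.25 = -1.0000
x' = 3 + -1.0000·(sin -3.1180 − sin -2.6180) = 2.5236
y' = 2.5 − -1.0000·(cos -3.1180 − cos -2.6180) = 2.3663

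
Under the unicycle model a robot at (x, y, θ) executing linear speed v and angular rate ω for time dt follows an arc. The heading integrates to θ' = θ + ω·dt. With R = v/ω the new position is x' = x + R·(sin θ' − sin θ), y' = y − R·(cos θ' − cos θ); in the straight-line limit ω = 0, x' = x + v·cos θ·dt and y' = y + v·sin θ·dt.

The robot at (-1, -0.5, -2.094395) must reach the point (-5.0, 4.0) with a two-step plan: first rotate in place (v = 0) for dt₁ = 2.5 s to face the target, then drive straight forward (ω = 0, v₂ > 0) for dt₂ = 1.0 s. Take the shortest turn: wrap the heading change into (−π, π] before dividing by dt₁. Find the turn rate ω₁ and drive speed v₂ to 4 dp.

heading to target = atan2(4−-0.5, -5−-1) = 2.2974
Δθ = wrap(2.2974 − -2.0944) = -1.8914; ω₁ = Δθ/dt₁ = -0.7565
distance = √((-5−-1)² + (4−-0.5)²) = 6.0208; v₂ = distance/dt₂ = 6.0208

ω₁ = -0.7565, v₂ = 6.0208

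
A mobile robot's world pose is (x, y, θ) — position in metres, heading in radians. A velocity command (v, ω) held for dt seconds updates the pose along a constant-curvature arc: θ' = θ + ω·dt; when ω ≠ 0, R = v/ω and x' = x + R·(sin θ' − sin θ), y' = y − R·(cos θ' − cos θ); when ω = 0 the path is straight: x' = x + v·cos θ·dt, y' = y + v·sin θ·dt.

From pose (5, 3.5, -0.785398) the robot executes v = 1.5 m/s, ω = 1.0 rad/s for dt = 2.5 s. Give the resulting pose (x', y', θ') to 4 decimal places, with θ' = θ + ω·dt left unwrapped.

(7.5452, 4.7756, 1.7146)

θ' = -0.7854 + 1.0·2.5 = 1.7146
R = v/ω = 1.5/1.0 = 1.5000
x' = 5 + 1.5000·(sin 1.7146 − sin -0.7854) = 7.5452
y' = 3.5 − 1.5000·(cos 1.7146 − cos -0.7854) = 4.7756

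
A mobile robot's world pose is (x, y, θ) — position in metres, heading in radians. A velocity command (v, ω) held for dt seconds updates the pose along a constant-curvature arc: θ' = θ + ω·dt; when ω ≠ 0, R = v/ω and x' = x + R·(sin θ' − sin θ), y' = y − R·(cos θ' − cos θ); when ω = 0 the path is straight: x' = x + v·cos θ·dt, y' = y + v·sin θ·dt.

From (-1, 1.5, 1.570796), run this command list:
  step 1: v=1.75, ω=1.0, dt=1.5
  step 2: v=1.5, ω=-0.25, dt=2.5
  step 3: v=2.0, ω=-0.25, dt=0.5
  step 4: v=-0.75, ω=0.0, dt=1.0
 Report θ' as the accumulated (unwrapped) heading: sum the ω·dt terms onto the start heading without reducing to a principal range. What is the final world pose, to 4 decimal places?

(-6.2621, 4.7638, 2.3208)

step 1: θ'=3.0708 (R=1.7500) → pose (-2.6262, 3.2456, 3.0708)
step 2: θ'=2.4458 (R=-6.0000) → pose (-6.0478, 4.6253, 2.4458)
step 3: θ'=2.3208 (R=-8.0000) → pose (-6.7733, 5.3126, 2.3208)
step 4: θ'=2.3208 (straight) → pose (-6.2621, 4.7638, 2.3208)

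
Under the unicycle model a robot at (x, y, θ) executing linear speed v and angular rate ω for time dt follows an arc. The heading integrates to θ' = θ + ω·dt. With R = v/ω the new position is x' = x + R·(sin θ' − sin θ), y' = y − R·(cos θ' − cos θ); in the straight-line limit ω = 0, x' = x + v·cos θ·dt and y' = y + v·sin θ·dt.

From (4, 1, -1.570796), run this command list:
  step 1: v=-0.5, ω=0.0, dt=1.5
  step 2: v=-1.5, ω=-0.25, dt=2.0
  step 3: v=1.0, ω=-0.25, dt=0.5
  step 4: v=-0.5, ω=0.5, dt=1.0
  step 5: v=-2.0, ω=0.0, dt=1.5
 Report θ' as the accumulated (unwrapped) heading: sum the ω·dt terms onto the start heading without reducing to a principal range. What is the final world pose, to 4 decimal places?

step 1: θ'=-1.5708 (straight) → pose (4.0000, 1.7500, -1.5708)
step 2: θ'=-2.0708 (R=6.0000) → pose (4.7345, 4.6266, -2.0708)
step 3: θ'=-2.1958 (R=-4.0000) → pose (4.4680, 4.2039, -2.1958)
step 4: θ'=-1.6958 (R=-1.0000) → pose (4.6493, 4.6643, -1.6958)
step 5: θ'=-1.6958 (straight) → pose (5.0233, 7.6409, -1.6958)

(5.0233, 7.6409, -1.6958)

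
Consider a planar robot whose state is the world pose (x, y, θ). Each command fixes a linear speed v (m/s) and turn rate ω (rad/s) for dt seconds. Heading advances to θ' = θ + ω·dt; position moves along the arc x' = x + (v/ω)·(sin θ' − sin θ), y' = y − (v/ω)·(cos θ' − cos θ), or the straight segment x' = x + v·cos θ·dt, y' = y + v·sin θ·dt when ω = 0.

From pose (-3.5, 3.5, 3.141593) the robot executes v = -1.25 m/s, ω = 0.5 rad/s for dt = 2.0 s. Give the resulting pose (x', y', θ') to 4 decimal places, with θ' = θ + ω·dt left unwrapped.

(-1.3963, 4.6492, 4.1416)

θ' = 3.1416 + 0.5·2.0 = 4.1416
R = v/ω = -1.25/0.5 = -2.5000
x' = -3.5 + -2.5000·(sin 4.1416 − sin 3.1416) = -1.3963
y' = 3.5 − -2.5000·(cos 4.1416 − cos 3.1416) = 4.6492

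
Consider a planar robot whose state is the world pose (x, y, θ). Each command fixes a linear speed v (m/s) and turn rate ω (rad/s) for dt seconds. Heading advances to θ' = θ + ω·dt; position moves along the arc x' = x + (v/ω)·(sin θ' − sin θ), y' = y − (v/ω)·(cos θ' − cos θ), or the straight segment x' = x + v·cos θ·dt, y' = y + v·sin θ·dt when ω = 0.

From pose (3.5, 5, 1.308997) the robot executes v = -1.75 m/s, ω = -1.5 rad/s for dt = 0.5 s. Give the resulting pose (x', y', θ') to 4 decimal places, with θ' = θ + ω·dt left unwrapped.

(2.9918, 4.3129, 0.5590)

θ' = 1.3090 + -1.5·0.5 = 0.5590
R = v/ω = -1.75/-1.5 = 1.1667
x' = 3.5 + 1.1667·(sin 0.5590 − sin 1.3090) = 2.9918
y' = 5 − 1.1667·(cos 0.5590 − cos 1.3090) = 4.3129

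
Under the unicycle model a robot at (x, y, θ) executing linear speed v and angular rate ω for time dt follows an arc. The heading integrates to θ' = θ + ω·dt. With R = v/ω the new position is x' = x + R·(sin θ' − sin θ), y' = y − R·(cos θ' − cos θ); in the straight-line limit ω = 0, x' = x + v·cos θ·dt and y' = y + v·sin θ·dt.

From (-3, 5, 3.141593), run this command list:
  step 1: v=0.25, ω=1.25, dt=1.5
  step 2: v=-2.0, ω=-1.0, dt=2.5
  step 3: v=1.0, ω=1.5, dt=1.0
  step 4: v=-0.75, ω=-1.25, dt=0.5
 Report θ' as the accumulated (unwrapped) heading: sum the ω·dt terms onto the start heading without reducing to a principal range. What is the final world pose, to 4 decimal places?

(-0.7021, 7.0445, 3.3916)

step 1: θ'=5.0166 (R=0.2000) → pose (-3.1908, 4.7401, 5.0166)
step 2: θ'=2.5166 (R=2.0000) → pose (-0.1125, 6.9611, 2.5166)
step 3: θ'=4.0166 (R=0.6667) → pose (-1.0142, 6.8478, 4.0166)
step 4: θ'=3.3916 (R=0.6000) → pose (-0.7021, 7.0445, 3.3916)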